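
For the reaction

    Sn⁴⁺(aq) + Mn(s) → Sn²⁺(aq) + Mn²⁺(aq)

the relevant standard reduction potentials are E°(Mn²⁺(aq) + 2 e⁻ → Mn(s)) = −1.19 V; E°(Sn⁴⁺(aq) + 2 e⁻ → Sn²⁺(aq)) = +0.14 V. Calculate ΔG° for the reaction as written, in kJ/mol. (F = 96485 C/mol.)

−257 kJ/mol

In the reaction as written Sn⁴⁺(aq) is reduced, so the Sn⁴⁺/Sn²⁺ couple is the cathode and Mn²⁺/Mn is the anode.
E°cell = +0.14 − (−1.19) = +1.33 V; balancing electrons gives n = 2.
ΔG° = −nFE°cell = −(2)(96485)(+1.33) J/mol = −257 kJ/mol.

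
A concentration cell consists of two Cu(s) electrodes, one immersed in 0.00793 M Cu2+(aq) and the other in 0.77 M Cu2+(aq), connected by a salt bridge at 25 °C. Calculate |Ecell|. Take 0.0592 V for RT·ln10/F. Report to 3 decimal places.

For a concentration cell E°cell = 0, since both electrodes use the same couple.
The compartment with the higher Cu2+(aq) concentration (0.77 M) acts as the cathode; ions are reduced there and produced at the dilute (0.00793 M) anode.
With n = 2, Ecell = −(0.0592/2)·log([dilute]/[conc]) = −(0.0592/2)·log(0.00793/0.77) = +0.059 V.

0.059 V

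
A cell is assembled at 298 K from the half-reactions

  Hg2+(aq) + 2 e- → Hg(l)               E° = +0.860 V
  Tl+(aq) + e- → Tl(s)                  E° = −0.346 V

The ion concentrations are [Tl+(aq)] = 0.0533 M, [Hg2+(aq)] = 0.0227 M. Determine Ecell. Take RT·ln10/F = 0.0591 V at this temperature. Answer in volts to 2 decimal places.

+1.23 V

The Hg²⁺/Hg couple has the more positive E°, so it is the cathode; Tl⁺/Tl is the anode.
E°cell = E°cat − E°an = +0.860 − (−0.346) = +1.206 V; n = 2.
For the overall reaction Hg2+(aq) + 2 Tl(s) → Hg(l) + 2 Tl+(aq), Q = [Tl+(aq)]^2 / [Hg2+(aq)] = 0.125, giving log Q = −0.903.
Applying E = E° − (RT ln10/nF)·log Q gives +1.206 − (0.0591/2)(−0.903) = +1.23 V.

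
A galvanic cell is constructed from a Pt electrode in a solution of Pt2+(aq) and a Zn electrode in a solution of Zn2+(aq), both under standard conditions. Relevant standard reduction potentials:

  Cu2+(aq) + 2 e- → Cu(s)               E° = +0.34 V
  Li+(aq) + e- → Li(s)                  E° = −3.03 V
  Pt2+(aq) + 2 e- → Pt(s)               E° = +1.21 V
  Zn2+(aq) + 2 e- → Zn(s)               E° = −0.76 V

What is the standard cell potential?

+1.97 V

Of the two couples in this cell, the one with the more positive reduction potential is reduced at the cathode: here that is Pt²⁺/Pt (+1.21 V); Zn²⁺/Zn (−0.76 V) is the anode.
E°cell = E°(cathode) − E°(anode) = +1.21 − (−0.76) = +1.97 V.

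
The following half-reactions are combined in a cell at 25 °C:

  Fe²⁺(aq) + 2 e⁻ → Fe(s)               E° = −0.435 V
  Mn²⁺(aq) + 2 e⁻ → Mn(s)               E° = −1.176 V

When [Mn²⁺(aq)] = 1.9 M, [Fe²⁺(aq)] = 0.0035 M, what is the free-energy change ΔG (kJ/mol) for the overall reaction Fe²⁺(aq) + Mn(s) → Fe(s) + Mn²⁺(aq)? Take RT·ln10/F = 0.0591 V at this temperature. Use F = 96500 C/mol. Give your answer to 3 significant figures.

E°cell = −0.435 − (−1.176) = +0.741 V; the balanced reaction transfers n = 2 electrons.
The reaction quotient is [Mn²⁺(aq)] / [Fe²⁺(aq)] = 543; by Nernst, E = +0.741 − (0.0591/2)(2.735) = +0.6602 V.
Finally ΔG = −nFE = −(2)(96500 C/mol)(+0.6602 V) = −127 kJ/mol.

−127 kJ/mol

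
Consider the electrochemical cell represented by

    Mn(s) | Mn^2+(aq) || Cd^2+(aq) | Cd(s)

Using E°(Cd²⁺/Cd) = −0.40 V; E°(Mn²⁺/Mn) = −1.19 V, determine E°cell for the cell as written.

+0.79 V

By convention the left-hand electrode in cell notation is the anode (oxidation) and the right-hand electrode is the cathode (reduction).
E°cell = E°(right) − E°(left) = −0.40 − (−1.19) = +0.79 V.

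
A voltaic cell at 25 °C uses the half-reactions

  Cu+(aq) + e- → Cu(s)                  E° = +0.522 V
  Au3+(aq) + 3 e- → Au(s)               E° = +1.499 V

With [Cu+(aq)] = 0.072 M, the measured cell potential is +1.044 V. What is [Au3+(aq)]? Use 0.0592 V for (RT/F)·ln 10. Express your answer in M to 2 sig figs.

0.93 M

With Au³⁺/Au at the cathode and Cu⁺/Cu at the anode, E°cell = +1.499 − (+0.522) = +0.977 V (n = 3).
Since E = E° − (0.0592/n)·log Q, log Q = n(E° − E)/0.0592 = −3.395.
The balanced reaction is Au3+(aq) + 3 Cu(s) → Au(s) + 3 Cu+(aq), so Q = [Cu+(aq)]^3 / [Au3+(aq)].
Isolating [Au3+(aq)] in Q = 10^{−3.395} yields log [Au3+(aq)] = −0.033, i.e. 0.93 M.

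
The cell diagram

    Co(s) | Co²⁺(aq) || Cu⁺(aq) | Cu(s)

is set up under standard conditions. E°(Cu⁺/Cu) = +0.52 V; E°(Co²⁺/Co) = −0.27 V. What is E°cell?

+0.79 V

By convention the left-hand electrode in cell notation is the anode (oxidation) and the right-hand electrode is the cathode (reduction).
E°cell = E°(right) − E°(left) = +0.52 − (−0.27) = +0.79 V.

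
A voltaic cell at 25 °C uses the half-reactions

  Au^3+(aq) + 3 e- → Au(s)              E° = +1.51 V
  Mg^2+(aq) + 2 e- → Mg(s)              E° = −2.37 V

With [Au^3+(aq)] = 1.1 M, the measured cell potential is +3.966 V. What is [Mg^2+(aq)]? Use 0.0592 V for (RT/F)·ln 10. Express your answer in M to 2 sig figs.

0.0013 M

Au³⁺/Au is the cathode (higher E°); E°cell = +1.51 − (−2.37) = +3.88 V with n = 6.
Rearranging E = E° − (0.0592/n)·log Q gives log Q = 6(+3.88 − (+3.966))/0.0592 = −8.716.
Balancing electrons gives 2 Au^3+(aq) + 3 Mg(s) → 2 Au(s) + 3 Mg^2+(aq); thus Q = [Mg^2+(aq)]^3 / [Au^3+(aq)]^2.
Solving for the unknown gives log [Mg^2+(aq)] = −2.878, so [Mg^2+(aq)] ≈ 0.0013 M.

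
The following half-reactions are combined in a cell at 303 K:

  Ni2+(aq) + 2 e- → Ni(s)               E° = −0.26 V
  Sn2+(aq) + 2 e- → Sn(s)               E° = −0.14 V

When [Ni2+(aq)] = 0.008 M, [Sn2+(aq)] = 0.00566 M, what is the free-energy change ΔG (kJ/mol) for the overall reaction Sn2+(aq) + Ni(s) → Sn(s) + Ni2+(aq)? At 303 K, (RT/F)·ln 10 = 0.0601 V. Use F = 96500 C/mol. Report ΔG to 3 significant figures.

−22.3 kJ/mol

The standard cell potential is −0.14 − (−0.26) = +0.12 V, with n = 2 electrons in the balanced equation.
Here Q = [Ni2+(aq)] / [Sn2+(aq)] = 1.41 (log Q = 0.150), giving E = +0.12 − (0.0601/2)·(0.150) = +0.1155 V.
ΔG = −nFE = −(2)(96500)(+0.1155) J/mol = −22.3 kJ/mol.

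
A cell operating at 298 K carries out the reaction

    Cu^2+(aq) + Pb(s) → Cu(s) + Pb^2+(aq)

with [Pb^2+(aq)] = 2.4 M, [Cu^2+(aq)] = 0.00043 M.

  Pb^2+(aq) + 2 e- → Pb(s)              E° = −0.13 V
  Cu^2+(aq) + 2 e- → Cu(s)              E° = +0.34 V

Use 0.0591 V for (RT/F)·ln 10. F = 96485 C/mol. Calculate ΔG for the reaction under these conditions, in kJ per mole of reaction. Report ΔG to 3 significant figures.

−69.3 kJ/mol

The standard cell potential is +0.34 − (−0.13) = +0.47 V, with n = 2 electrons in the balanced equation.
The reaction quotient is [Pb^2+(aq)] / [Cu^2+(aq)] = 5.58×10^3; by Nernst, E = +0.47 − (0.0591/2)(3.747) = +0.3593 V.
ΔG = −nFE = −(2)(96485)(+0.3593) J/mol = −69.3 kJ/mol.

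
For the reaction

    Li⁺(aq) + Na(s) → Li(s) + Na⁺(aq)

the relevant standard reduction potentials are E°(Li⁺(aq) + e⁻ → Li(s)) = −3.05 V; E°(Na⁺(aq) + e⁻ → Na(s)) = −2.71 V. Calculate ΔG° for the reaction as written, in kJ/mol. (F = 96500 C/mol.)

In the reaction as written Li⁺(aq) is reduced, so the Li⁺/Li couple is the cathode and Na⁺/Na is the anode.
E°cell = −3.05 − (−2.71) = −0.34 V; balancing electrons gives n = 1.
ΔG° = −nFE°cell = −(1)(96500)(−0.34) J/mol = +32.8 kJ/mol.

+32.8 kJ/mol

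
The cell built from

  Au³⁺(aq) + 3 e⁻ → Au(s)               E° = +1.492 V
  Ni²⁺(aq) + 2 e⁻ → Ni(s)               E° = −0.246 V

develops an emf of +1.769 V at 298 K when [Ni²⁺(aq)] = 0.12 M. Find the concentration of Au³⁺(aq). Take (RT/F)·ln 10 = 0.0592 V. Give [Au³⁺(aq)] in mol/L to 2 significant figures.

1.5 M

With Au³⁺/Au at the cathode and Ni²⁺/Ni at the anode, E°cell = +1.492 − (−0.246) = +1.738 V (n = 6).
From the Nernst equation, log Q = n(E° − E)/0.0592 = 6·(+1.738 − (+1.769))/0.0592 = −3.142.
For 2 Au³⁺(aq) + 3 Ni(s) → 2 Au(s) + 3 Ni²⁺(aq), the reaction quotient is Q = [Ni²⁺(aq)]^3 / [Au³⁺(aq)]^2.
Substituting the known concentrations and solving, log [Au³⁺(aq)] = 0.190 and [Au³⁺(aq)] = 1.5 M.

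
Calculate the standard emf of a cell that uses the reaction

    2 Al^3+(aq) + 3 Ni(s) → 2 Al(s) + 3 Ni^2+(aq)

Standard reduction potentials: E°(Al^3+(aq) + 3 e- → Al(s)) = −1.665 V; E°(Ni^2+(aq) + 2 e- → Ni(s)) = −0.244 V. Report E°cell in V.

−1.421 V

In the reaction as written, Al^3+(aq) is reduced (cathode) and Ni^2+(aq) is produced by oxidation at the anode.
E°cell = E°(cathode) − E°(anode) = −1.665 − (−0.244) = −1.421 V.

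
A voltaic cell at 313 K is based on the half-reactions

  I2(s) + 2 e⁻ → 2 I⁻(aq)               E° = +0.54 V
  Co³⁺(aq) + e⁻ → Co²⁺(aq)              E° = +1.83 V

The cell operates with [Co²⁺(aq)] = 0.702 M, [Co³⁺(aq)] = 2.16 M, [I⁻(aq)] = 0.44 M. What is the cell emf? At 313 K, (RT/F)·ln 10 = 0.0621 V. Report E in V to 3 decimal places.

+1.298 V

Since E°(Co³⁺/Co²⁺) > E°(I₂/I⁻), Co³⁺/Co²⁺ serves as the cathode.
E°cell = E°cat − E°an = +1.83 − (+0.54) = +1.29 V; n = 2.
Balancing gives 2 Co³⁺(aq) + 2 I⁻(aq) → 2 Co²⁺(aq) + I2(s); hence Q = [Co²⁺(aq)]^2 / ([Co³⁺(aq)]^2·[I⁻(aq)]^2) = 0.546 (log Q = −0.263).
E = E° − (0.0621/n)·log Q = +1.29 − (0.0621/2)(−0.263) = +1.298 V.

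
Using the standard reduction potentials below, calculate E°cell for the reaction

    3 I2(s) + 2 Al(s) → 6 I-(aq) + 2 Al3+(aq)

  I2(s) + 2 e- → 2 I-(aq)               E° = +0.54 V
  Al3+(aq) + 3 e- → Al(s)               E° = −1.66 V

In the reaction as written, I2(s) is reduced (cathode) and Al3+(aq) is produced by oxidation at the anode.
E°cell = E°(cathode) − E°(anode) = +0.54 − (−1.66) = +2.20 V.

+2.20 V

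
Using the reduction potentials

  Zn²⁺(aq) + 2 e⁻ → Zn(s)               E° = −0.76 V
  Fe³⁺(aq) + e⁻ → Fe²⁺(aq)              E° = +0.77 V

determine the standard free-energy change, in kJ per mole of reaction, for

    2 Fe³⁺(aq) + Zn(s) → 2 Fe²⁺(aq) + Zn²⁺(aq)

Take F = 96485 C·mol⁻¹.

−295 kJ/mol

In the reaction as written Fe³⁺(aq) is reduced, so the Fe³⁺/Fe²⁺ couple is the cathode and Zn²⁺/Zn is the anode.
E°cell = +0.77 − (−0.76) = +1.53 V; balancing electrons gives n = 2.
ΔG° = −nFE°cell = −(2)(96485)(+1.53) J/mol = −295 kJ/mol.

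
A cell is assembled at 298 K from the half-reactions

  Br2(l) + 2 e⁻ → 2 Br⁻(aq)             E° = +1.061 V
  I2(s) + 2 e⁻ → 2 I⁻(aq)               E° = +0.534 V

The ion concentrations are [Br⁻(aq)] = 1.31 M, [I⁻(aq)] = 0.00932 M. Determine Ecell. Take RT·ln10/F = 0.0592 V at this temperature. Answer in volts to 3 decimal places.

+0.400 V

The Br₂/Br⁻ couple has the more positive E°, so it is the cathode; I₂/I⁻ is the anode.
The standard potential is +1.061 − (+0.534) = +0.527 V and the balanced reaction transfers n = 2 electrons.
The balanced reaction is Br2(l) + 2 I⁻(aq) → 2 Br⁻(aq) + I2(s), so Q = [Br⁻(aq)]^2 / [I⁻(aq)]^2 = 1.98×10^4 and log Q = 4.296.
By the Nernst equation, E = +0.527 − (0.0592/2)·(4.296) = +0.400 V.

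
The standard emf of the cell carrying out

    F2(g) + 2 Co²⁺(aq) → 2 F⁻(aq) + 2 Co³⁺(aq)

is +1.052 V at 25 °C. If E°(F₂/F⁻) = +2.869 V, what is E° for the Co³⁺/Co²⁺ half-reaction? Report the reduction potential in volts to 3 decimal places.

+1.817 V

In the reaction as written the F₂/F⁻ couple is reduced (cathode) and Co³⁺/Co²⁺ is oxidized (anode), so E°cell = E°(F₂/F⁻) − E°(Co³⁺/Co²⁺).
E°(Co³⁺/Co²⁺) = E°(cathode) − E°cell = +2.869 − (+1.052) = +1.817 V.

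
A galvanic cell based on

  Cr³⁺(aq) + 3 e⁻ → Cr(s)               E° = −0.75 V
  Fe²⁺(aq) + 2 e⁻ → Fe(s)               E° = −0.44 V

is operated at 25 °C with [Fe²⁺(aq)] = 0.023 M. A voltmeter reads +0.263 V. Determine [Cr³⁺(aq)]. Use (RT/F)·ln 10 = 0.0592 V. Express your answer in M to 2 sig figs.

0.84 M

With Fe²⁺/Fe at the cathode and Cr³⁺/Cr at the anode, E°cell = −0.44 − (−0.75) = +0.31 V (n = 6).
Since E = E° − (0.0592/n)·log Q, log Q = n(E° − E)/0.0592 = 4.764.
Balancing electrons gives 3 Fe²⁺(aq) + 2 Cr(s) → 3 Fe(s) + 2 Cr³⁺(aq); thus Q = [Cr³⁺(aq)]^2 / [Fe²⁺(aq)]^3.
Substituting the known concentrations and solving, log [Cr³⁺(aq)] = −0.075 and [Cr³⁺(aq)] = 0.84 M.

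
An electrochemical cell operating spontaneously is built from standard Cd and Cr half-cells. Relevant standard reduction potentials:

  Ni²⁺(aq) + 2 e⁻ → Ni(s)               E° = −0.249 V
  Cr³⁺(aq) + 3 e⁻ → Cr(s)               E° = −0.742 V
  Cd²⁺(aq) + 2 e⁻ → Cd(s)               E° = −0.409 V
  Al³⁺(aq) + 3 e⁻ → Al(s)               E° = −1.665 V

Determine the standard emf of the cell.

+0.333 V

Of the two couples in this cell, the one with the more positive reduction potential is reduced at the cathode: here that is Cd²⁺/Cd (−0.409 V); Cr³⁺/Cr (−0.742 V) is the anode.
E°cell = E°(cathode) − E°(anode) = −0.409 − (−0.742) = +0.333 V.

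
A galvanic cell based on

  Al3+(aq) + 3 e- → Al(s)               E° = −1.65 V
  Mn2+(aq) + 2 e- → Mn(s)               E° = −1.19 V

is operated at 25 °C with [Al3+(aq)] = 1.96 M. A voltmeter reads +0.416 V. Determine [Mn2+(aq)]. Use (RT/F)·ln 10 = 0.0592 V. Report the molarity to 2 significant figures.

0.051 M

The Mn²⁺/Mn couple has the larger reduction potential, so it is the cathode: E°cell = −1.19 − (−1.65) = +0.46 V and n = 6.
Rearranging E = E° − (0.0592/n)·log Q gives log Q = 6(+0.46 − (+0.416))/0.0592 = 4.459.
Balancing electrons gives 3 Mn2+(aq) + 2 Al(s) → 3 Mn(s) + 2 Al3+(aq); thus Q = [Al3+(aq)]^2 / [Mn2+(aq)]^3.
Solving for the unknown gives log [Mn2+(aq)] = −1.291, so [Mn2+(aq)] ≈ 0.051 M.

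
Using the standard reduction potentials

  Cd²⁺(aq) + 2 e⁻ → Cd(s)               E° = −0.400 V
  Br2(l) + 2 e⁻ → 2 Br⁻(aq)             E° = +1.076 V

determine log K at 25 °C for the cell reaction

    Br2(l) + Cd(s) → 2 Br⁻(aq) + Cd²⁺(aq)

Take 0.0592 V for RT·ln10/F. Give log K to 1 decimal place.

The Br₂/Br⁻ couple is reduced (cathode); E°cell = +1.076 − (−0.400) = +1.476 V with n = 2.
At equilibrium E = 0, so log K = nE°cell / 0.0592 = (2)(+1.476) / 0.0592 = 49.9.

log K = 49.9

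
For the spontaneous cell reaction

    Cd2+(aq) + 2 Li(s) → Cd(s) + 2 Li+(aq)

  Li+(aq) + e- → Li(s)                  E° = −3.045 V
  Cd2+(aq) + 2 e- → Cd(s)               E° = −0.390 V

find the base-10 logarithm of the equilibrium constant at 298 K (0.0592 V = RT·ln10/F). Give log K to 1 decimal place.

log K = 89.7

The Cd²⁺/Cd couple is reduced (cathode); E°cell = −0.390 − (−3.045) = +2.655 V with n = 2.
At equilibrium E = 0, so log K = nE°cell / 0.0592 = (2)(+2.655) / 0.0592 = 89.7.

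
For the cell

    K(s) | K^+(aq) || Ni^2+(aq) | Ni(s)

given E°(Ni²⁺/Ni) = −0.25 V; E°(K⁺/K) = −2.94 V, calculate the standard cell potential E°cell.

By convention the left-hand electrode in cell notation is the anode (oxidation) and the right-hand electrode is the cathode (reduction).
E°cell = E°(right) − E°(left) = −0.25 − (−2.94) = +2.69 V.

+2.69 V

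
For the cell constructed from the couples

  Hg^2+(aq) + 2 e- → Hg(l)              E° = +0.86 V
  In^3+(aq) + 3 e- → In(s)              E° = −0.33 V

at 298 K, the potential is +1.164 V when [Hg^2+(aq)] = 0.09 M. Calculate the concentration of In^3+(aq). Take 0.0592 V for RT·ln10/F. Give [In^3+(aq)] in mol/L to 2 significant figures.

With Hg²⁺/Hg at the cathode and In³⁺/In at the anode, E°cell = +0.86 − (−0.33) = +1.19 V (n = 6).
Since E = E° − (0.0592/n)·log Q, log Q = n(E° − E)/0.0592 = 2.635.
For 3 Hg^2+(aq) + 2 In(s) → 3 Hg(l) + 2 In^3+(aq), the reaction quotient is Q = [In^3+(aq)]^2 / [Hg^2+(aq)]^3.
Solving for the unknown gives log [In^3+(aq)] = −0.251, so [In^3+(aq)] ≈ 0.56 M.

0.56 M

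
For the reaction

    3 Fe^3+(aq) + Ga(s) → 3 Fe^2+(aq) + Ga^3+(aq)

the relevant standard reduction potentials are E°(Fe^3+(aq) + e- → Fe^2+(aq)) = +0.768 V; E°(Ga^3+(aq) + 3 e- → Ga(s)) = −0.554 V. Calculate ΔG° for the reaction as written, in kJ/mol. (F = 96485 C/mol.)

−383 kJ/mol

In the reaction as written Fe^3+(aq) is reduced, so the Fe³⁺/Fe²⁺ couple is the cathode and Ga³⁺/Ga is the anode.
E°cell = +0.768 − (−0.554) = +1.322 V; balancing electrons gives n = 3.
ΔG° = −nFE°cell = −(3)(96485)(+1.322) J/mol = −383 kJ/mol.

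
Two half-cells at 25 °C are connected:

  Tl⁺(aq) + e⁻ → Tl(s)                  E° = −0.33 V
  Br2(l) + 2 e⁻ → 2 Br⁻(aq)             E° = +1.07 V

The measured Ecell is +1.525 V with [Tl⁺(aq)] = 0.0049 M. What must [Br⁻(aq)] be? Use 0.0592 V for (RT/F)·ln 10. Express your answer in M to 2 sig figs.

1.6 M

With Br₂/Br⁻ at the cathode and Tl⁺/Tl at the anode, E°cell = +1.07 − (−0.33) = +1.40 V (n = 2).
Rearranging E = E° − (0.0592/n)·log Q gives log Q = 2(+1.40 − (+1.525))/0.0592 = −4.223.
For Br2(l) + 2 Tl(s) → 2 Br⁻(aq) + 2 Tl⁺(aq), the reaction quotient is Q = [Br⁻(aq)]^2·[Tl⁺(aq)]^2.
Isolating [Br⁻(aq)] in Q = 10^{−4.223} yields log [Br⁻(aq)] = 0.198, i.e. 1.6 M.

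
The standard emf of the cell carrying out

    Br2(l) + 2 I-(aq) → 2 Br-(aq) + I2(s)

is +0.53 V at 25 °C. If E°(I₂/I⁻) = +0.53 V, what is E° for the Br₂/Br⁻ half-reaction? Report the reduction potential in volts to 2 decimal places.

In the reaction as written the Br₂/Br⁻ couple is reduced (cathode) and I₂/I⁻ is oxidized (anode), so E°cell = E°(Br₂/Br⁻) − E°(I₂/I⁻).
E°(Br₂/Br⁻) = E°cell + E°(anode) = +0.53 + (+0.53) = +1.06 V.

+1.06 V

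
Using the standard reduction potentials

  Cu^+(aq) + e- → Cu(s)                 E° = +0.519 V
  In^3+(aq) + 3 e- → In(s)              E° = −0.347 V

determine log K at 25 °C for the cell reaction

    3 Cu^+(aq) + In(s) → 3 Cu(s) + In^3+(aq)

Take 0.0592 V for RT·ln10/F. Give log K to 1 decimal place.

log K = 43.9

The Cu⁺/Cu couple is reduced (cathode); E°cell = +0.519 − (−0.347) = +0.866 V with n = 3.
At equilibrium E = 0, so log K = nE°cell / 0.0592 = (3)(+0.866) / 0.0592 = 43.9.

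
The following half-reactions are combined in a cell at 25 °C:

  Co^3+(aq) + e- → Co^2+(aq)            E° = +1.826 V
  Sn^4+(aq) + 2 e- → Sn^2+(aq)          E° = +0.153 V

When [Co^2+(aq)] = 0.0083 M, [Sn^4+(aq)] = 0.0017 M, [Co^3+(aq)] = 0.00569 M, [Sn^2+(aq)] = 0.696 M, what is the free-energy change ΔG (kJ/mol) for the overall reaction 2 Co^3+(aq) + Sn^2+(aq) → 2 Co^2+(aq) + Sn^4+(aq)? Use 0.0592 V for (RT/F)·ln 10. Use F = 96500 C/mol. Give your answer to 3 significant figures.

E°cell = +1.826 − (+0.153) = +1.673 V; the balanced reaction transfers n = 2 electrons.
The reaction quotient is ([Co^2+(aq)]^2·[Sn^4+(aq)]) / ([Co^3+(aq)]^2·[Sn^2+(aq)]) = 0.0052; by Nernst, E = +1.673 − (0.0592/2)(−2.284) = +1.7406 V.
Finally ΔG = −nFE = −(2)(96500 C/mol)(+1.7406 V) = −336 kJ/mol.

−336 kJ/mol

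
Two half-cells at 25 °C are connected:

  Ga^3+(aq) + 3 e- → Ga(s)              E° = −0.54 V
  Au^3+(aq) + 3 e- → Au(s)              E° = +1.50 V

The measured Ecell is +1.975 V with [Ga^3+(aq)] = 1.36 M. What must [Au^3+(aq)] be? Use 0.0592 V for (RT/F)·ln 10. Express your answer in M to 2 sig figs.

With Au³⁺/Au at the cathode and Ga³⁺/Ga at the anode, E°cell = +1.50 − (−0.54) = +2.04 V (n = 3).
Rearranging E = E° − (0.0592/n)·log Q gives log Q = 3(+2.04 − (+1.975))/0.0592 = 3.294.
Balancing electrons gives Au^3+(aq) + Ga(s) → Au(s) + Ga^3+(aq); thus Q = [Ga^3+(aq)] / [Au^3+(aq)].
Solving for the unknown gives log [Au^3+(aq)] = −3.160, so [Au^3+(aq)] ≈ 0.00069 M.

0.00069 M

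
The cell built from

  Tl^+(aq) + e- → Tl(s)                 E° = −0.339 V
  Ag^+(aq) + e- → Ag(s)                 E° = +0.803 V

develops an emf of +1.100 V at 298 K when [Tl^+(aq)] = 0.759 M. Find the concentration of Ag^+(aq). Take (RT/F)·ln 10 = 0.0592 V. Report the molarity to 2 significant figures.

0.15 M

With Ag⁺/Ag at the cathode and Tl⁺/Tl at the anode, E°cell = +0.803 − (−0.339) = +1.142 V (n = 1).
Since E = E° − (0.0592/n)·log Q, log Q = n(E° − E)/0.0592 = 0.709.
The balanced reaction is Ag^+(aq) + Tl(s) → Ag(s) + Tl^+(aq), so Q = [Tl^+(aq)] / [Ag^+(aq)].
Isolating [Ag^+(aq)] in Q = 10^{0.709} yields log [Ag^+(aq)] = −0.829, i.e. 0.15 M.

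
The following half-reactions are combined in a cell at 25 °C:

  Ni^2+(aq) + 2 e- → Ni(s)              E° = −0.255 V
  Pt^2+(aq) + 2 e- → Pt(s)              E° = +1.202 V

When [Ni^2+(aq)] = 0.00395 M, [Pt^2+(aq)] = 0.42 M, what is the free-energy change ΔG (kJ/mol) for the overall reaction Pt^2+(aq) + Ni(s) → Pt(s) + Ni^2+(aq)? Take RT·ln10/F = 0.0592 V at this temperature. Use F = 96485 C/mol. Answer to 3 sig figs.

−293 kJ/mol

With Pt²⁺/Pt reduced at the cathode, E°cell = +1.202 − (−0.255) = +1.457 V and n = 2.
The reaction quotient is [Ni^2+(aq)] / [Pt^2+(aq)] = 0.0094; by Nernst, E = +1.457 − (0.0592/2)(−2.027) = +1.5170 V.
ΔG = −nFE = −(2)(96485)(+1.5170) J/mol = −293 kJ/mol.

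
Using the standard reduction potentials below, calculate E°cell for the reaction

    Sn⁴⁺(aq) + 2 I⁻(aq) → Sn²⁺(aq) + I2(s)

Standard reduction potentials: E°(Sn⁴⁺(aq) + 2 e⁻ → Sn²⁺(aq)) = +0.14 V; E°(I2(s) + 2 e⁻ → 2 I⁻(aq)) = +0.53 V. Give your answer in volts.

−0.39 V

In the reaction as written, Sn⁴⁺(aq) is reduced (cathode) and I2(s) is produced by oxidation at the anode.
E°cell = E°(cathode) − E°(anode) = +0.14 − (+0.53) = −0.39 V.
The negative E°cell means the reaction is non-spontaneous in the direction written.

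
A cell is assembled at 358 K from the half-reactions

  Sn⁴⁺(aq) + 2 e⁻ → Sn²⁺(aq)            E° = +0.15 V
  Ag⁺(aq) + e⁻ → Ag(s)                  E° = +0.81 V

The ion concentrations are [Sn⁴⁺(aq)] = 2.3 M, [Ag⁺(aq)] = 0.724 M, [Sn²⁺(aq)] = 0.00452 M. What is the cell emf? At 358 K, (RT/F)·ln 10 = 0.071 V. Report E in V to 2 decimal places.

+0.55 V

The Ag⁺/Ag couple has the more positive E°, so it is the cathode; Sn⁴⁺/Sn²⁺ is the anode.
The standard potential is +0.81 − (+0.15) = +0.66 V and the balanced reaction transfers n = 2 electrons.
Balancing gives 2 Ag⁺(aq) + Sn²⁺(aq) → 2 Ag(s) + Sn⁴⁺(aq); hence Q = [Sn⁴⁺(aq)] / ([Ag⁺(aq)]^2·[Sn²⁺(aq)]) = 971 (log Q = 2.987).
Applying E = E° − (RT ln10/nF)·log Q gives +0.66 − (0.071/2)(2.987) = +0.55 V.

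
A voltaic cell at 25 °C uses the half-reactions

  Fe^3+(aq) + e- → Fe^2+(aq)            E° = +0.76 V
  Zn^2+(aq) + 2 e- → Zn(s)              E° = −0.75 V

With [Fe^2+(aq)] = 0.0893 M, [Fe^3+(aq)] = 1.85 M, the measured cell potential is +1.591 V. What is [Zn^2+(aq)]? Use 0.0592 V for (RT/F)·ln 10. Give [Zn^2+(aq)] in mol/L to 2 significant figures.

With Fe³⁺/Fe²⁺ at the cathode and Zn²⁺/Zn at the anode, E°cell = +0.76 − (−0.75) = +1.51 V (n = 2).
Rearranging E = E° − (0.0592/n)·log Q gives log Q = 2(+1.51 − (+1.591))/0.0592 = −2.736.
Balancing electrons gives 2 Fe^3+(aq) + Zn(s) → 2 Fe^2+(aq) + Zn^2+(aq); thus Q = ([Fe^2+(aq)]^2·[Zn^2+(aq)]) / [Fe^3+(aq)]^2.
Substituting the known concentrations and solving, log [Zn^2+(aq)] = −0.103 and [Zn^2+(aq)] = 0.79 M.

0.79 M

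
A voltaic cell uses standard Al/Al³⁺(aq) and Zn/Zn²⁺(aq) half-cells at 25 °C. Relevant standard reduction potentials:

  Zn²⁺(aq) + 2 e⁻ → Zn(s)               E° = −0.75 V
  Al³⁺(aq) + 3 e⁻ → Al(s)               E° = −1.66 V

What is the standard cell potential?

+0.91 V

The Zn²⁺/Zn couple has the higher E°, so Zn ion is reduced (cathode) and Al is oxidized (anode).
E°cell = E°(cathode) − E°(anode) = −0.75 − (−1.66) = +0.91 V.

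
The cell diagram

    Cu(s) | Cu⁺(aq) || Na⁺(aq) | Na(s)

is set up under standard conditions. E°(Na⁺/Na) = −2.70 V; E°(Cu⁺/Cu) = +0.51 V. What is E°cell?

−3.21 V

By convention the left-hand electrode in cell notation is the anode (oxidation) and the right-hand electrode is the cathode (reduction).
E°cell = E°(right) − E°(left) = −2.70 − (+0.51) = −3.21 V.
The negative sign shows that, as written, the cell would require an external voltage to drive the reaction.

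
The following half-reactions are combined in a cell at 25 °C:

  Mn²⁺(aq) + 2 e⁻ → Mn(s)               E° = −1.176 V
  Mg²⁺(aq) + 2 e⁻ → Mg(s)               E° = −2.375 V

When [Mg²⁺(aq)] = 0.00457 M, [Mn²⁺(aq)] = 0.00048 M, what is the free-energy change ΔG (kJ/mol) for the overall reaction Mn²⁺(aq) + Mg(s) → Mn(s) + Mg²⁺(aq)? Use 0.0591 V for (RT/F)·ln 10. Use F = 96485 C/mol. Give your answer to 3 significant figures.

The standard cell potential is −1.176 − (−2.375) = +1.199 V, with n = 2 electrons in the balanced equation.
Q = [Mg²⁺(aq)] / [Mn²⁺(aq)] = 9.52, so log Q = 0.979 and E = +1.199 − (0.0591/2)(0.979) = +1.1701 V.
ΔG = −nFE = −(2)(96485)(+1.1701) J/mol = −226 kJ/mol.

−226 kJ/mol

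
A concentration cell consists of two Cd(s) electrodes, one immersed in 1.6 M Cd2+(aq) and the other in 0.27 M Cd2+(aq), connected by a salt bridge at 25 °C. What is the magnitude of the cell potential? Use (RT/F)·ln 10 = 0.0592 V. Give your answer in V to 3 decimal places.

For a concentration cell E°cell = 0, since both electrodes use the same couple.
The compartment with the higher Cd2+(aq) concentration (1.6 M) acts as the cathode; ions are reduced there and produced at the dilute (0.27 M) anode.
With n = 2, Ecell = −(0.0592/2)·log([dilute]/[conc]) = −(0.0592/2)·log(0.27/1.6) = +0.023 V.

0.023 V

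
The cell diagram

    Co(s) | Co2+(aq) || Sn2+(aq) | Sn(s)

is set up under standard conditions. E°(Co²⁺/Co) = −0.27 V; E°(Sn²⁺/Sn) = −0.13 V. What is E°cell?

+0.14 V

By convention the left-hand electrode in cell notation is the anode (oxidation) and the right-hand electrode is the cathode (reduction).
E°cell = E°(right) − E°(left) = −0.13 − (−0.27) = +0.14 V.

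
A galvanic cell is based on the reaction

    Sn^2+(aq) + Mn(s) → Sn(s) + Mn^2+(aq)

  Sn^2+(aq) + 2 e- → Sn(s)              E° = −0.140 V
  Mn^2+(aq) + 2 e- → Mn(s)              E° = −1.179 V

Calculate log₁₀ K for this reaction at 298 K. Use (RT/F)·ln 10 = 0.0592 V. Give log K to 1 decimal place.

log K = 35.1

The Sn²⁺/Sn couple is reduced (cathode); E°cell = −0.140 − (−1.179) = +1.039 V with n = 2.
At equilibrium E = 0, so log K = nE°cell / 0.0592 = (2)(+1.039) / 0.0592 = 35.1.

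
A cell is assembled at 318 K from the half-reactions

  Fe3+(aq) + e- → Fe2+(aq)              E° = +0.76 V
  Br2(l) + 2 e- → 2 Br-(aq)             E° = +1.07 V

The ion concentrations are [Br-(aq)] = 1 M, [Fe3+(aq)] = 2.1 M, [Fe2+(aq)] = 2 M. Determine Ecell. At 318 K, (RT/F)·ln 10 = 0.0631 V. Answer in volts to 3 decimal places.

+0.309 V

Since E°(Br₂/Br⁻) > E°(Fe³⁺/Fe²⁺), Br₂/Br⁻ serves as the cathode.
E°cell = +1.07 − (+0.76) = +0.31 V, with n = 2 electrons transferred.
Balancing gives Br2(l) + 2 Fe2+(aq) → 2 Br-(aq) + 2 Fe3+(aq); hence Q = ([Br-(aq)]^2·[Fe3+(aq)]^2) / [Fe2+(aq)]^2 = 1.1 (log Q = 0.042).
E = E° − (0.0631/n)·log Q = +0.31 − (0.0631/2)(0.042) = +0.309 V.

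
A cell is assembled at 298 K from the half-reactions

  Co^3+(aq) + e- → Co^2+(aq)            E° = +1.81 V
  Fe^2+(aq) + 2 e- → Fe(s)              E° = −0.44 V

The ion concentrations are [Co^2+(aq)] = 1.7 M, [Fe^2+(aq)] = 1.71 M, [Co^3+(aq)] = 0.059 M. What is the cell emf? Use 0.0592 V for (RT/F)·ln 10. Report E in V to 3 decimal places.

Co³⁺/Co²⁺ is reduced (cathode, E° = +1.81 V) and Fe²⁺/Fe is oxidized (anode).
E°cell = +1.81 − (−0.44) = +2.25 V, with n = 2 electrons transferred.
For the overall reaction 2 Co^3+(aq) + Fe(s) → 2 Co^2+(aq) + Fe^2+(aq), Q = ([Co^2+(aq)]^2·[Fe^2+(aq)]) / [Co^3+(aq)]^2 = 1.42×10^3, giving log Q = 3.152.
By the Nernst equation, E = +2.25 − (0.0592/2)·(3.152) = +2.157 V.

+2.157 V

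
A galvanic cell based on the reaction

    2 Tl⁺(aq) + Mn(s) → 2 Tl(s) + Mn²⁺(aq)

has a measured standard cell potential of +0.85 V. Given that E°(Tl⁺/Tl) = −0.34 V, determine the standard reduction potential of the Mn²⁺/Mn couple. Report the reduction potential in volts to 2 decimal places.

−1.19 V

In the reaction as written the Tl⁺/Tl couple is reduced (cathode) and Mn²⁺/Mn is oxidized (anode), so E°cell = E°(Tl⁺/Tl) − E°(Mn²⁺/Mn).
E°(Mn²⁺/Mn) = E°(cathode) − E°cell = −0.34 − (+0.85) = −1.19 V.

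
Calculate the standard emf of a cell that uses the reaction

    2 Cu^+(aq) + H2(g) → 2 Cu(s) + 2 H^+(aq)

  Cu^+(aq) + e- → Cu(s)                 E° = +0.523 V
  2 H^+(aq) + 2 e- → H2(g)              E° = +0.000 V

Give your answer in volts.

+0.523 V

Cu^+(aq) gains electrons, so the Cu⁺/Cu couple is the cathode; the 2H⁺/H₂ couple is the anode.
E°cell = E°(cathode) − E°(anode) = +0.523 − (+0.000) = +0.523 V.
The positive value indicates the reaction is spontaneous as written.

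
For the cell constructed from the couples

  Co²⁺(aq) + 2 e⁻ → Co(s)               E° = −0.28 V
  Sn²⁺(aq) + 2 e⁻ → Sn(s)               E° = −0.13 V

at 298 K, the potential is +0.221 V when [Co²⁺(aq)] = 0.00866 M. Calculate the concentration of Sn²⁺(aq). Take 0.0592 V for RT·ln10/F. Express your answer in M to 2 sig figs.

2.2 M

With Sn²⁺/Sn at the cathode and Co²⁺/Co at the anode, E°cell = −0.13 − (−0.28) = +0.15 V (n = 2).
Since E = E° − (0.0592/n)·log Q, log Q = n(E° − E)/0.0592 = −2.399.
The balanced reaction is Sn²⁺(aq) + Co(s) → Sn(s) + Co²⁺(aq), so Q = [Co²⁺(aq)] / [Sn²⁺(aq)].
Isolating [Sn²⁺(aq)] in Q = 10^{−2.399} yields log [Sn²⁺(aq)] = 0.337, i.e. 2.2 M.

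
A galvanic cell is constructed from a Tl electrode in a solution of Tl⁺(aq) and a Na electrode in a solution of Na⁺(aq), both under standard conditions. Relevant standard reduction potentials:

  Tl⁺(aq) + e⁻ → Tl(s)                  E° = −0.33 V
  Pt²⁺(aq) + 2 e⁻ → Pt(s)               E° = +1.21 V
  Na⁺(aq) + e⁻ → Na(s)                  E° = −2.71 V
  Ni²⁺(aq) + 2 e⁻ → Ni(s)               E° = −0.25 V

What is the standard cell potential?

Of the two couples in this cell, the one with the more positive reduction potential is reduced at the cathode: here that is Tl⁺/Tl (−0.33 V); Na⁺/Na (−2.71 V) is the anode.
E°cell = E°(cathode) − E°(anode) = −0.33 − (−2.71) = +2.38 V.

+2.38 V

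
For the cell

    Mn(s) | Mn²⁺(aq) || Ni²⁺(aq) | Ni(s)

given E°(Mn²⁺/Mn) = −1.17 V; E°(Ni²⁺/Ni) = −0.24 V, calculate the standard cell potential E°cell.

+0.93 V

By convention the left-hand electrode in cell notation is the anode (oxidation) and the right-hand electrode is the cathode (reduction).
E°cell = E°(right) − E°(left) = −0.24 − (−1.17) = +0.93 V.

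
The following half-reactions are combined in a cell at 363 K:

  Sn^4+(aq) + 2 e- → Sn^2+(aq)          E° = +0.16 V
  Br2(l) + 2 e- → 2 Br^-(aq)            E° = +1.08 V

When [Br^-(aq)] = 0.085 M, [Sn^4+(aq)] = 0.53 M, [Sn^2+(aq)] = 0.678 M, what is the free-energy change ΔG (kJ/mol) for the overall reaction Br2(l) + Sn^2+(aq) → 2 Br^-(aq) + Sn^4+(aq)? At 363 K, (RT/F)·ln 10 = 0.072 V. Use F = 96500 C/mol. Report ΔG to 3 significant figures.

−193 kJ/mol

The standard cell potential is +1.08 − (+0.16) = +0.92 V, with n = 2 electrons in the balanced equation.
The reaction quotient is ([Br^-(aq)]^2·[Sn^4+(aq)]) / [Sn^2+(aq)] = 0.00565; by Nernst, E = +0.92 − (0.072/2)(−2.248) = +1.0009 V.
ΔG = −nFE = −(2)(96500)(+1.0009) J/mol = −193 kJ/mol.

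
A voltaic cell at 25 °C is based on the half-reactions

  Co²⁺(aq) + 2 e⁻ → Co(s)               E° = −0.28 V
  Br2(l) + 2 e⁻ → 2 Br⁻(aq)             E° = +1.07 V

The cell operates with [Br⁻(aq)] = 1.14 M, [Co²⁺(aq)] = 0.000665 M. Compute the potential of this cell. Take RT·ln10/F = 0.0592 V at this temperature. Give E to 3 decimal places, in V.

Br₂/Br⁻ is reduced (cathode, E° = +1.07 V) and Co²⁺/Co is oxidized (anode).
E°cell = +1.07 − (−0.28) = +1.35 V, with n = 2 electrons transferred.
Balancing gives Br2(l) + Co(s) → 2 Br⁻(aq) + Co²⁺(aq); hence Q = [Br⁻(aq)]^2·[Co²⁺(aq)] = 0.000864 (log Q = −3.063).
By the Nernst equation, E = +1.35 − (0.0592/2)·(−3.063) = +1.441 V.

+1.441 V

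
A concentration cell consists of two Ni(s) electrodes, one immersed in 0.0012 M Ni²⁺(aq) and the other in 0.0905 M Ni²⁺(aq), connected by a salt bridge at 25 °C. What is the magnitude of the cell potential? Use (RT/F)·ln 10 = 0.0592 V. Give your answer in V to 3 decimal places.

0.056 V

For a concentration cell E°cell = 0, since both electrodes use the same couple.
The compartment with the higher Ni²⁺(aq) concentration (0.0905 M) acts as the cathode; ions are reduced there and produced at the dilute (0.0012 M) anode.
With n = 2, Ecell = −(0.0592/2)·log([dilute]/[conc]) = −(0.0592/2)·log(0.0012/0.0905) = +0.056 V.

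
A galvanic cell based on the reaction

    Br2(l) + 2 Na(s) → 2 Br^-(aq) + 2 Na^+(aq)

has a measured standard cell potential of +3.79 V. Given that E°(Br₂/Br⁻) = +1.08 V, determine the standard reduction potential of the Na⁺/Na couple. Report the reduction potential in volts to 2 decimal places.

In the reaction as written the Br₂/Br⁻ couple is reduced (cathode) and Na⁺/Na is oxidized (anode), so E°cell = E°(Br₂/Br⁻) − E°(Na⁺/Na).
E°(Na⁺/Na) = E°(cathode) − E°cell = +1.08 − (+3.79) = −2.71 V.

−2.71 V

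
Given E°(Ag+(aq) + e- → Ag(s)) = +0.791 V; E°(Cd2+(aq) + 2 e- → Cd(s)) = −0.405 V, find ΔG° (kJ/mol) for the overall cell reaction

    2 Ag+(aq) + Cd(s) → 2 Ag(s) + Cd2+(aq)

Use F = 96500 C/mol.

In the reaction as written Ag+(aq) is reduced, so the Ag⁺/Ag couple is the cathode and Cd²⁺/Cd is the anode.
E°cell = +0.791 − (−0.405) = +1.196 V; balancing electrons gives n = 2.
ΔG° = −nFE°cell = −(2)(96500)(+1.196) J/mol = −231 kJ/mol.

−231 kJ/mol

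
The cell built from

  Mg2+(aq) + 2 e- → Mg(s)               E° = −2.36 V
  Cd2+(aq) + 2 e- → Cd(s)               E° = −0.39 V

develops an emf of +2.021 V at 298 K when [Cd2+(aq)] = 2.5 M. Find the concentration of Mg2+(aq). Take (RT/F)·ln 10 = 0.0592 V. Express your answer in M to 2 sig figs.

0.047 M

With Cd²⁺/Cd at the cathode and Mg²⁺/Mg at the anode, E°cell = −0.39 − (−2.36) = +1.97 V (n = 2).
From the Nernst equation, log Q = n(E° − E)/0.0592 = 2·(+1.97 − (+2.021))/0.0592 = −1.723.
The balanced reaction is Cd2+(aq) + Mg(s) → Cd(s) + Mg2+(aq), so Q = [Mg2+(aq)] / [Cd2+(aq)].
Substituting the known concentrations and solving, log [Mg2+(aq)] = −1.325 and [Mg2+(aq)] = 0.047 M.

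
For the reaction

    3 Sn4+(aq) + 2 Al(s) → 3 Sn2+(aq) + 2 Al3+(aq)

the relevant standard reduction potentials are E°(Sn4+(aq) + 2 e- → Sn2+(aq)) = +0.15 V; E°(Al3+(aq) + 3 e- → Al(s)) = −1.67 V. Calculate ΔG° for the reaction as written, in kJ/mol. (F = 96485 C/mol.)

−1054 kJ/mol

In the reaction as written Sn4+(aq) is reduced, so the Sn⁴⁺/Sn²⁺ couple is the cathode and Al³⁺/Al is the anode.
E°cell = +0.15 − (−1.67) = +1.82 V; balancing electrons gives n = 6.
ΔG° = −nFE°cell = −(6)(96485)(+1.82) J/mol = −1054 kJ/mol.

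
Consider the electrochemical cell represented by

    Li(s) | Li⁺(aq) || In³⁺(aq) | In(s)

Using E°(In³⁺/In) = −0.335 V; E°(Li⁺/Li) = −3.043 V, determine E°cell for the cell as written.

By convention the left-hand electrode in cell notation is the anode (oxidation) and the right-hand electrode is the cathode (reduction).
E°cell = E°(right) − E°(left) = −0.335 − (−3.043) = +2.708 V.

+2.708 V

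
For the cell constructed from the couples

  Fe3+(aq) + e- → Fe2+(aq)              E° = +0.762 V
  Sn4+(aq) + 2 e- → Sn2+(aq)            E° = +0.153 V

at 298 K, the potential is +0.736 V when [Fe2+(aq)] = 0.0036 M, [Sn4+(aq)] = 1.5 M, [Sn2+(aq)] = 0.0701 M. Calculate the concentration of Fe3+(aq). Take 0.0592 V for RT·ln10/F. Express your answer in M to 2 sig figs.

2.3 M

With Fe³⁺/Fe²⁺ at the cathode and Sn⁴⁺/Sn²⁺ at the anode, E°cell = +0.762 − (+0.153) = +0.609 V (n = 2).
Since E = E° − (0.0592/n)·log Q, log Q = n(E° − E)/0.0592 = −4.291.
For 2 Fe3+(aq) + Sn2+(aq) → 2 Fe2+(aq) + Sn4+(aq), the reaction quotient is Q = ([Fe2+(aq)]^2·[Sn4+(aq)]) / ([Fe3+(aq)]^2·[Sn2+(aq)]).
Substituting the known concentrations and solving, log [Fe3+(aq)] = 0.367 and [Fe3+(aq)] = 2.3 M.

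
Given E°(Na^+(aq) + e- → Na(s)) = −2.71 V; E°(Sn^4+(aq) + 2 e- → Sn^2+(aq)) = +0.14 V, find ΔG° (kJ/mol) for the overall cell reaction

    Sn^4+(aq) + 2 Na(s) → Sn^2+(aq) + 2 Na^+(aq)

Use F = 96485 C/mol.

−550 kJ/mol

In the reaction as written Sn^4+(aq) is reduced, so the Sn⁴⁺/Sn²⁺ couple is the cathode and Na⁺/Na is the anode.
E°cell = +0.14 − (−2.71) = +2.85 V; balancing electrons gives n = 2.
ΔG° = −nFE°cell = −(2)(96485)(+2.85) J/mol = −550 kJ/mol.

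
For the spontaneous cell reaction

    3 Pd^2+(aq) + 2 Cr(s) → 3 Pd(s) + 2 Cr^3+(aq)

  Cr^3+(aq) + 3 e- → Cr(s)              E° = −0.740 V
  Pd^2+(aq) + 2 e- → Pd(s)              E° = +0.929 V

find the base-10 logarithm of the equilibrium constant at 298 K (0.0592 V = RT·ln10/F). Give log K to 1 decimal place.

log K = 169.2

The Pd²⁺/Pd couple is reduced (cathode); E°cell = +0.929 − (−0.740) = +1.669 V with n = 6.
At equilibrium E = 0, so log K = nE°cell / 0.0592 = (6)(+1.669) / 0.0592 = 169.2.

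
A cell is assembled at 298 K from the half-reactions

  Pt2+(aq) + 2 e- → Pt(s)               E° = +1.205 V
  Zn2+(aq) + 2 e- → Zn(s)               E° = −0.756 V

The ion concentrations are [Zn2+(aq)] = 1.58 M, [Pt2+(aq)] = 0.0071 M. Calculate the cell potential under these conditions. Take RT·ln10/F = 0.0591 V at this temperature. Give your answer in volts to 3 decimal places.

The Pt²⁺/Pt couple has the more positive E°, so it is the cathode; Zn²⁺/Zn is the anode.
E°cell = +1.205 − (−0.756) = +1.961 V, with n = 2 electrons transferred.
For the overall reaction Pt2+(aq) + Zn(s) → Pt(s) + Zn2+(aq), Q = [Zn2+(aq)] / [Pt2+(aq)] = 223, giving log Q = 2.347.
E = E° − (0.0591/n)·log Q = +1.961 − (0.0591/2)(2.347) = +1.892 V.

+1.892 V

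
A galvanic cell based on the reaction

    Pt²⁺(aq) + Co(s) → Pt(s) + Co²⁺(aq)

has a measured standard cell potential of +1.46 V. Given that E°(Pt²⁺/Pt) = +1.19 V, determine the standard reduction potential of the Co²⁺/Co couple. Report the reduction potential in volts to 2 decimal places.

−0.27 V

In the reaction as written the Pt²⁺/Pt couple is reduced (cathode) and Co²⁺/Co is oxidized (anode), so E°cell = E°(Pt²⁺/Pt) − E°(Co²⁺/Co).
E°(Co²⁺/Co) = E°(cathode) − E°cell = +1.19 − (+1.46) = −0.27 V.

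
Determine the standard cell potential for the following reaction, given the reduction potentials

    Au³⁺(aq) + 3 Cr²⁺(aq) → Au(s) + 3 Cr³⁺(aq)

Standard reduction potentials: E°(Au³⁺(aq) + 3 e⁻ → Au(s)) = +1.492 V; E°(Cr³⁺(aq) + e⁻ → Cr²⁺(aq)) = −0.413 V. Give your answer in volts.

+1.905 V

In the reaction as written, Au³⁺(aq) is reduced (cathode) and Cr³⁺(aq) is produced by oxidation at the anode.
E°cell = E°(cathode) − E°(anode) = +1.492 − (−0.413) = +1.905 V.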